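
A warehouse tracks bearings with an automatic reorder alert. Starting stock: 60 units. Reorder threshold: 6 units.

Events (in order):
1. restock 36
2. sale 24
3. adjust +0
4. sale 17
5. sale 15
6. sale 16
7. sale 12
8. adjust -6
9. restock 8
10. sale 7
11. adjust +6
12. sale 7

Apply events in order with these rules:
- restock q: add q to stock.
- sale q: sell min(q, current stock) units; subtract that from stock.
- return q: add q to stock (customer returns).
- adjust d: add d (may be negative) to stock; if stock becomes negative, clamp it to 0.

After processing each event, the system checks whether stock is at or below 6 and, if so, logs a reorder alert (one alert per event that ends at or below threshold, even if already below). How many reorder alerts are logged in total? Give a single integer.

Processing events:
Start: stock = 60
  Event 1 (restock 36): 60 + 36 = 96
  Event 2 (sale 24): sell min(24,96)=24. stock: 96 - 24 = 72. total_sold = 24
  Event 3 (adjust +0): 72 + 0 = 72
  Event 4 (sale 17): sell min(17,72)=17. stock: 72 - 17 = 55. total_sold = 41
  Event 5 (sale 15): sell min(15,55)=15. stock: 55 - 15 = 40. total_sold = 56
  Event 6 (sale 16): sell min(16,40)=16. stock: 40 - 16 = 24. total_sold = 72
  Event 7 (sale 12): sell min(12,24)=12. stock: 24 - 12 = 12. total_sold = 84
  Event 8 (adjust -6): 12 + -6 = 6
  Event 9 (restock 8): 6 + 8 = 14
  Event 10 (sale 7): sell min(7,14)=7. stock: 14 - 7 = 7. total_sold = 91
  Event 11 (adjust +6): 7 + 6 = 13
  Event 12 (sale 7): sell min(7,13)=7. stock: 13 - 7 = 6. total_sold = 98
Final: stock = 6, total_sold = 98

Checking against threshold 6:
  After event 1: stock=96 > 6
  After event 2: stock=72 > 6
  After event 3: stock=72 > 6
  After event 4: stock=55 > 6
  After event 5: stock=40 > 6
  After event 6: stock=24 > 6
  After event 7: stock=12 > 6
  After event 8: stock=6 <= 6 -> ALERT
  After event 9: stock=14 > 6
  After event 10: stock=7 > 6
  After event 11: stock=13 > 6
  After event 12: stock=6 <= 6 -> ALERT
Alert events: [8, 12]. Count = 2

Answer: 2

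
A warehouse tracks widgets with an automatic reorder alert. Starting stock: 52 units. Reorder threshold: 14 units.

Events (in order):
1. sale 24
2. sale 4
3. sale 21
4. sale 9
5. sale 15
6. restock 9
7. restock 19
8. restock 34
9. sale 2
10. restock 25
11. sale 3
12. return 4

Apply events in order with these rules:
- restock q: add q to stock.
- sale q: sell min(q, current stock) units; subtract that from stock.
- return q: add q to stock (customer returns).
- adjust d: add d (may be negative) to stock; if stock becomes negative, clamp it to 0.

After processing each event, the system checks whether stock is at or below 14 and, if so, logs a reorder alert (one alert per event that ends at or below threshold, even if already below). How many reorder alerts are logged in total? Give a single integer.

Answer: 4

Derivation:
Processing events:
Start: stock = 52
  Event 1 (sale 24): sell min(24,52)=24. stock: 52 - 24 = 28. total_sold = 24
  Event 2 (sale 4): sell min(4,28)=4. stock: 28 - 4 = 24. total_sold = 28
  Event 3 (sale 21): sell min(21,24)=21. stock: 24 - 21 = 3. total_sold = 49
  Event 4 (sale 9): sell min(9,3)=3. stock: 3 - 3 = 0. total_sold = 52
  Event 5 (sale 15): sell min(15,0)=0. stock: 0 - 0 = 0. total_sold = 52
  Event 6 (restock 9): 0 + 9 = 9
  Event 7 (restock 19): 9 + 19 = 28
  Event 8 (restock 34): 28 + 34 = 62
  Event 9 (sale 2): sell min(2,62)=2. stock: 62 - 2 = 60. total_sold = 54
  Event 10 (restock 25): 60 + 25 = 85
  Event 11 (sale 3): sell min(3,85)=3. stock: 85 - 3 = 82. total_sold = 57
  Event 12 (return 4): 82 + 4 = 86
Final: stock = 86, total_sold = 57

Checking against threshold 14:
  After event 1: stock=28 > 14
  After event 2: stock=24 > 14
  After event 3: stock=3 <= 14 -> ALERT
  After event 4: stock=0 <= 14 -> ALERT
  After event 5: stock=0 <= 14 -> ALERT
  After event 6: stock=9 <= 14 -> ALERT
  After event 7: stock=28 > 14
  After event 8: stock=62 > 14
  After event 9: stock=60 > 14
  After event 10: stock=85 > 14
  After event 11: stock=82 > 14
  After event 12: stock=86 > 14
Alert events: [3, 4, 5, 6]. Count = 4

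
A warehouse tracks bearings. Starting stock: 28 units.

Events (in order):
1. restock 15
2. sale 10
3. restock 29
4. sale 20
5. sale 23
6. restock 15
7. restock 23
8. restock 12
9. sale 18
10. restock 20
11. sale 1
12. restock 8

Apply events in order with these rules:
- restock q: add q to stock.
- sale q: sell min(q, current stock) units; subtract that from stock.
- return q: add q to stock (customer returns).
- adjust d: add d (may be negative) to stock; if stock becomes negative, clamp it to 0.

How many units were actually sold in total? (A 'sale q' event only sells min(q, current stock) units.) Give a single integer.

Processing events:
Start: stock = 28
  Event 1 (restock 15): 28 + 15 = 43
  Event 2 (sale 10): sell min(10,43)=10. stock: 43 - 10 = 33. total_sold = 10
  Event 3 (restock 29): 33 + 29 = 62
  Event 4 (sale 20): sell min(20,62)=20. stock: 62 - 20 = 42. total_sold = 30
  Event 5 (sale 23): sell min(23,42)=23. stock: 42 - 23 = 19. total_sold = 53
  Event 6 (restock 15): 19 + 15 = 34
  Event 7 (restock 23): 34 + 23 = 57
  Event 8 (restock 12): 57 + 12 = 69
  Event 9 (sale 18): sell min(18,69)=18. stock: 69 - 18 = 51. total_sold = 71
  Event 10 (restock 20): 51 + 20 = 71
  Event 11 (sale 1): sell min(1,71)=1. stock: 71 - 1 = 70. total_sold = 72
  Event 12 (restock 8): 70 + 8 = 78
Final: stock = 78, total_sold = 72

Answer: 72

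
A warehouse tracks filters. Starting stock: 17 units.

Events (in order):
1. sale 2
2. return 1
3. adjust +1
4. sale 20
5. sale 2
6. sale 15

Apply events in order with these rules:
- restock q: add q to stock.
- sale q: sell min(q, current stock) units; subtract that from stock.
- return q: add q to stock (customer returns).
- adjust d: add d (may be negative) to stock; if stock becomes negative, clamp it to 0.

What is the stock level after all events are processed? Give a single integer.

Processing events:
Start: stock = 17
  Event 1 (sale 2): sell min(2,17)=2. stock: 17 - 2 = 15. total_sold = 2
  Event 2 (return 1): 15 + 1 = 16
  Event 3 (adjust +1): 16 + 1 = 17
  Event 4 (sale 20): sell min(20,17)=17. stock: 17 - 17 = 0. total_sold = 19
  Event 5 (sale 2): sell min(2,0)=0. stock: 0 - 0 = 0. total_sold = 19
  Event 6 (sale 15): sell min(15,0)=0. stock: 0 - 0 = 0. total_sold = 19
Final: stock = 0, total_sold = 19

Answer: 0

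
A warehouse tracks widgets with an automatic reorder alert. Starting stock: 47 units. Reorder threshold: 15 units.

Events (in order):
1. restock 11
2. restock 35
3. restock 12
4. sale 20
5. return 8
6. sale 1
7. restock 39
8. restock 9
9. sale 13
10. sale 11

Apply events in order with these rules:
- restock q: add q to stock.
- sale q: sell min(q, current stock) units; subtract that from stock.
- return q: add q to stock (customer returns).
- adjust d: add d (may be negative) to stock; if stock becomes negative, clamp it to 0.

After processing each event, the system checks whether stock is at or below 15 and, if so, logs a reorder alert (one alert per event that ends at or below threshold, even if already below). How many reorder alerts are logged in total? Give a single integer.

Processing events:
Start: stock = 47
  Event 1 (restock 11): 47 + 11 = 58
  Event 2 (restock 35): 58 + 35 = 93
  Event 3 (restock 12): 93 + 12 = 105
  Event 4 (sale 20): sell min(20,105)=20. stock: 105 - 20 = 85. total_sold = 20
  Event 5 (return 8): 85 + 8 = 93
  Event 6 (sale 1): sell min(1,93)=1. stock: 93 - 1 = 92. total_sold = 21
  Event 7 (restock 39): 92 + 39 = 131
  Event 8 (restock 9): 131 + 9 = 140
  Event 9 (sale 13): sell min(13,140)=13. stock: 140 - 13 = 127. total_sold = 34
  Event 10 (sale 11): sell min(11,127)=11. stock: 127 - 11 = 116. total_sold = 45
Final: stock = 116, total_sold = 45

Checking against threshold 15:
  After event 1: stock=58 > 15
  After event 2: stock=93 > 15
  After event 3: stock=105 > 15
  After event 4: stock=85 > 15
  After event 5: stock=93 > 15
  After event 6: stock=92 > 15
  After event 7: stock=131 > 15
  After event 8: stock=140 > 15
  After event 9: stock=127 > 15
  After event 10: stock=116 > 15
Alert events: []. Count = 0

Answer: 0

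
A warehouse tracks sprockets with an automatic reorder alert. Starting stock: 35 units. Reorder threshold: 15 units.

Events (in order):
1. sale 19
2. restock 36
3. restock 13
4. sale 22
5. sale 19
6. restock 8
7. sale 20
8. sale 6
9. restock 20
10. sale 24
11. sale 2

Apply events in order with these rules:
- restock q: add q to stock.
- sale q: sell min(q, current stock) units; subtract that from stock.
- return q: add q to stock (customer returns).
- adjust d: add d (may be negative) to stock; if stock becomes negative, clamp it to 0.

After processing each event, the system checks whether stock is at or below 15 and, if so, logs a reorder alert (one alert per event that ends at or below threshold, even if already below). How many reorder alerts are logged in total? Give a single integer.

Answer: 4

Derivation:
Processing events:
Start: stock = 35
  Event 1 (sale 19): sell min(19,35)=19. stock: 35 - 19 = 16. total_sold = 19
  Event 2 (restock 36): 16 + 36 = 52
  Event 3 (restock 13): 52 + 13 = 65
  Event 4 (sale 22): sell min(22,65)=22. stock: 65 - 22 = 43. total_sold = 41
  Event 5 (sale 19): sell min(19,43)=19. stock: 43 - 19 = 24. total_sold = 60
  Event 6 (restock 8): 24 + 8 = 32
  Event 7 (sale 20): sell min(20,32)=20. stock: 32 - 20 = 12. total_sold = 80
  Event 8 (sale 6): sell min(6,12)=6. stock: 12 - 6 = 6. total_sold = 86
  Event 9 (restock 20): 6 + 20 = 26
  Event 10 (sale 24): sell min(24,26)=24. stock: 26 - 24 = 2. total_sold = 110
  Event 11 (sale 2): sell min(2,2)=2. stock: 2 - 2 = 0. total_sold = 112
Final: stock = 0, total_sold = 112

Checking against threshold 15:
  After event 1: stock=16 > 15
  After event 2: stock=52 > 15
  After event 3: stock=65 > 15
  After event 4: stock=43 > 15
  After event 5: stock=24 > 15
  After event 6: stock=32 > 15
  After event 7: stock=12 <= 15 -> ALERT
  After event 8: stock=6 <= 15 -> ALERT
  After event 9: stock=26 > 15
  After event 10: stock=2 <= 15 -> ALERT
  After event 11: stock=0 <= 15 -> ALERT
Alert events: [7, 8, 10, 11]. Count = 4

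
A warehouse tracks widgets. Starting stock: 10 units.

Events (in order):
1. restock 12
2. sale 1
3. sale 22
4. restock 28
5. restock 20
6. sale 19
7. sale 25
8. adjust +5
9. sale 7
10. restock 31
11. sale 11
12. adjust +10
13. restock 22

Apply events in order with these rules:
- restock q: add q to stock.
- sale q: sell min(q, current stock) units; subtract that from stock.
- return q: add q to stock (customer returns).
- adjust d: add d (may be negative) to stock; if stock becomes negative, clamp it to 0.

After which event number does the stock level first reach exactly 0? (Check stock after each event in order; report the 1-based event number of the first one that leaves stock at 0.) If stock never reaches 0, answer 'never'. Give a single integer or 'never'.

Processing events:
Start: stock = 10
  Event 1 (restock 12): 10 + 12 = 22
  Event 2 (sale 1): sell min(1,22)=1. stock: 22 - 1 = 21. total_sold = 1
  Event 3 (sale 22): sell min(22,21)=21. stock: 21 - 21 = 0. total_sold = 22
  Event 4 (restock 28): 0 + 28 = 28
  Event 5 (restock 20): 28 + 20 = 48
  Event 6 (sale 19): sell min(19,48)=19. stock: 48 - 19 = 29. total_sold = 41
  Event 7 (sale 25): sell min(25,29)=25. stock: 29 - 25 = 4. total_sold = 66
  Event 8 (adjust +5): 4 + 5 = 9
  Event 9 (sale 7): sell min(7,9)=7. stock: 9 - 7 = 2. total_sold = 73
  Event 10 (restock 31): 2 + 31 = 33
  Event 11 (sale 11): sell min(11,33)=11. stock: 33 - 11 = 22. total_sold = 84
  Event 12 (adjust +10): 22 + 10 = 32
  Event 13 (restock 22): 32 + 22 = 54
Final: stock = 54, total_sold = 84

First zero at event 3.

Answer: 3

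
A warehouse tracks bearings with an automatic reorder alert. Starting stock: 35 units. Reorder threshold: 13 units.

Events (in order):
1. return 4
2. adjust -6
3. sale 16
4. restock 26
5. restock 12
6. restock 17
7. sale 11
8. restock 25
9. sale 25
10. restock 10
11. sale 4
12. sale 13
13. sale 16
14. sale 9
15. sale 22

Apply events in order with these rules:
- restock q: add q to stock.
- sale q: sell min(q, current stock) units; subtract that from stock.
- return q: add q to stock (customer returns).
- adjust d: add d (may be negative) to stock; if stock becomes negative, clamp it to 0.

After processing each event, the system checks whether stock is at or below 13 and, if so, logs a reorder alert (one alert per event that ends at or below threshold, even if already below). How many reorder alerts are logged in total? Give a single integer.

Answer: 1

Derivation:
Processing events:
Start: stock = 35
  Event 1 (return 4): 35 + 4 = 39
  Event 2 (adjust -6): 39 + -6 = 33
  Event 3 (sale 16): sell min(16,33)=16. stock: 33 - 16 = 17. total_sold = 16
  Event 4 (restock 26): 17 + 26 = 43
  Event 5 (restock 12): 43 + 12 = 55
  Event 6 (restock 17): 55 + 17 = 72
  Event 7 (sale 11): sell min(11,72)=11. stock: 72 - 11 = 61. total_sold = 27
  Event 8 (restock 25): 61 + 25 = 86
  Event 9 (sale 25): sell min(25,86)=25. stock: 86 - 25 = 61. total_sold = 52
  Event 10 (restock 10): 61 + 10 = 71
  Event 11 (sale 4): sell min(4,71)=4. stock: 71 - 4 = 67. total_sold = 56
  Event 12 (sale 13): sell min(13,67)=13. stock: 67 - 13 = 54. total_sold = 69
  Event 13 (sale 16): sell min(16,54)=16. stock: 54 - 16 = 38. total_sold = 85
  Event 14 (sale 9): sell min(9,38)=9. stock: 38 - 9 = 29. total_sold = 94
  Event 15 (sale 22): sell min(22,29)=22. stock: 29 - 22 = 7. total_sold = 116
Final: stock = 7, total_sold = 116

Checking against threshold 13:
  After event 1: stock=39 > 13
  After event 2: stock=33 > 13
  After event 3: stock=17 > 13
  After event 4: stock=43 > 13
  After event 5: stock=55 > 13
  After event 6: stock=72 > 13
  After event 7: stock=61 > 13
  After event 8: stock=86 > 13
  After event 9: stock=61 > 13
  After event 10: stock=71 > 13
  After event 11: stock=67 > 13
  After event 12: stock=54 > 13
  After event 13: stock=38 > 13
  After event 14: stock=29 > 13
  After event 15: stock=7 <= 13 -> ALERT
Alert events: [15]. Count = 1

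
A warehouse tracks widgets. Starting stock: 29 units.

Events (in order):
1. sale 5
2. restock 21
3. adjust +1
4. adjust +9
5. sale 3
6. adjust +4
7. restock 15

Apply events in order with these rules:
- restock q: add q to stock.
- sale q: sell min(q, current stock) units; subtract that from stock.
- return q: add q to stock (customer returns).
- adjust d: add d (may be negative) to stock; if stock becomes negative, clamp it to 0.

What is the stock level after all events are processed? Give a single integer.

Processing events:
Start: stock = 29
  Event 1 (sale 5): sell min(5,29)=5. stock: 29 - 5 = 24. total_sold = 5
  Event 2 (restock 21): 24 + 21 = 45
  Event 3 (adjust +1): 45 + 1 = 46
  Event 4 (adjust +9): 46 + 9 = 55
  Event 5 (sale 3): sell min(3,55)=3. stock: 55 - 3 = 52. total_sold = 8
  Event 6 (adjust +4): 52 + 4 = 56
  Event 7 (restock 15): 56 + 15 = 71
Final: stock = 71, total_sold = 8

Answer: 71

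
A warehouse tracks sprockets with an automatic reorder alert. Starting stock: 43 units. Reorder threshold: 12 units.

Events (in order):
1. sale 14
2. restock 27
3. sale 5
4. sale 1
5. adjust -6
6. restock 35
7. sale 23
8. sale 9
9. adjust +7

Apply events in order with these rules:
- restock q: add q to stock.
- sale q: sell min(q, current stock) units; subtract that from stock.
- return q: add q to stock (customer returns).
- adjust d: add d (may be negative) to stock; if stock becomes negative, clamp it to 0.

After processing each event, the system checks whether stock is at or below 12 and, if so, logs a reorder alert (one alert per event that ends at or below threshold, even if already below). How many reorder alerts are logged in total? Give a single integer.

Answer: 0

Derivation:
Processing events:
Start: stock = 43
  Event 1 (sale 14): sell min(14,43)=14. stock: 43 - 14 = 29. total_sold = 14
  Event 2 (restock 27): 29 + 27 = 56
  Event 3 (sale 5): sell min(5,56)=5. stock: 56 - 5 = 51. total_sold = 19
  Event 4 (sale 1): sell min(1,51)=1. stock: 51 - 1 = 50. total_sold = 20
  Event 5 (adjust -6): 50 + -6 = 44
  Event 6 (restock 35): 44 + 35 = 79
  Event 7 (sale 23): sell min(23,79)=23. stock: 79 - 23 = 56. total_sold = 43
  Event 8 (sale 9): sell min(9,56)=9. stock: 56 - 9 = 47. total_sold = 52
  Event 9 (adjust +7): 47 + 7 = 54
Final: stock = 54, total_sold = 52

Checking against threshold 12:
  After event 1: stock=29 > 12
  After event 2: stock=56 > 12
  After event 3: stock=51 > 12
  After event 4: stock=50 > 12
  After event 5: stock=44 > 12
  After event 6: stock=79 > 12
  After event 7: stock=56 > 12
  After event 8: stock=47 > 12
  After event 9: stock=54 > 12
Alert events: []. Count = 0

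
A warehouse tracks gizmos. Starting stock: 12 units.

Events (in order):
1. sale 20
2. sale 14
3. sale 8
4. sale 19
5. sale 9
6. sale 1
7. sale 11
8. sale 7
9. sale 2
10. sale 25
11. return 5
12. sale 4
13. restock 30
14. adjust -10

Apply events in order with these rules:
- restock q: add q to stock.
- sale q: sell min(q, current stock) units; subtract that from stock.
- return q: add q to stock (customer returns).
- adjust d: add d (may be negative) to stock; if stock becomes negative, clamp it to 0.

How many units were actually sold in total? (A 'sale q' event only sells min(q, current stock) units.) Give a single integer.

Processing events:
Start: stock = 12
  Event 1 (sale 20): sell min(20,12)=12. stock: 12 - 12 = 0. total_sold = 12
  Event 2 (sale 14): sell min(14,0)=0. stock: 0 - 0 = 0. total_sold = 12
  Event 3 (sale 8): sell min(8,0)=0. stock: 0 - 0 = 0. total_sold = 12
  Event 4 (sale 19): sell min(19,0)=0. stock: 0 - 0 = 0. total_sold = 12
  Event 5 (sale 9): sell min(9,0)=0. stock: 0 - 0 = 0. total_sold = 12
  Event 6 (sale 1): sell min(1,0)=0. stock: 0 - 0 = 0. total_sold = 12
  Event 7 (sale 11): sell min(11,0)=0. stock: 0 - 0 = 0. total_sold = 12
  Event 8 (sale 7): sell min(7,0)=0. stock: 0 - 0 = 0. total_sold = 12
  Event 9 (sale 2): sell min(2,0)=0. stock: 0 - 0 = 0. total_sold = 12
  Event 10 (sale 25): sell min(25,0)=0. stock: 0 - 0 = 0. total_sold = 12
  Event 11 (return 5): 0 + 5 = 5
  Event 12 (sale 4): sell min(4,5)=4. stock: 5 - 4 = 1. total_sold = 16
  Event 13 (restock 30): 1 + 30 = 31
  Event 14 (adjust -10): 31 + -10 = 21
Final: stock = 21, total_sold = 16

Answer: 16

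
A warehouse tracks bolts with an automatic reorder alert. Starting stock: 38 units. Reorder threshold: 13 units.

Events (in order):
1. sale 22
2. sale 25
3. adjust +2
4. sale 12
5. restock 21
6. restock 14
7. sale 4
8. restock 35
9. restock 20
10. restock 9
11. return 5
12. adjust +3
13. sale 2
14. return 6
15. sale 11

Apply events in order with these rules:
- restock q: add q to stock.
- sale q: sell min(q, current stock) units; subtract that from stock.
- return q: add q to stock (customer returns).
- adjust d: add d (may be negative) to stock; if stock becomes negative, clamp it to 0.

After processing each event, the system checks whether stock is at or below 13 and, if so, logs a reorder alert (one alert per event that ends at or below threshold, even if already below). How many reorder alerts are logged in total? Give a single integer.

Processing events:
Start: stock = 38
  Event 1 (sale 22): sell min(22,38)=22. stock: 38 - 22 = 16. total_sold = 22
  Event 2 (sale 25): sell min(25,16)=16. stock: 16 - 16 = 0. total_sold = 38
  Event 3 (adjust +2): 0 + 2 = 2
  Event 4 (sale 12): sell min(12,2)=2. stock: 2 - 2 = 0. total_sold = 40
  Event 5 (restock 21): 0 + 21 = 21
  Event 6 (restock 14): 21 + 14 = 35
  Event 7 (sale 4): sell min(4,35)=4. stock: 35 - 4 = 31. total_sold = 44
  Event 8 (restock 35): 31 + 35 = 66
  Event 9 (restock 20): 66 + 20 = 86
  Event 10 (restock 9): 86 + 9 = 95
  Event 11 (return 5): 95 + 5 = 100
  Event 12 (adjust +3): 100 + 3 = 103
  Event 13 (sale 2): sell min(2,103)=2. stock: 103 - 2 = 101. total_sold = 46
  Event 14 (return 6): 101 + 6 = 107
  Event 15 (sale 11): sell min(11,107)=11. stock: 107 - 11 = 96. total_sold = 57
Final: stock = 96, total_sold = 57

Checking against threshold 13:
  After event 1: stock=16 > 13
  After event 2: stock=0 <= 13 -> ALERT
  After event 3: stock=2 <= 13 -> ALERT
  After event 4: stock=0 <= 13 -> ALERT
  After event 5: stock=21 > 13
  After event 6: stock=35 > 13
  After event 7: stock=31 > 13
  After event 8: stock=66 > 13
  After event 9: stock=86 > 13
  After event 10: stock=95 > 13
  After event 11: stock=100 > 13
  After event 12: stock=103 > 13
  After event 13: stock=101 > 13
  After event 14: stock=107 > 13
  After event 15: stock=96 > 13
Alert events: [2, 3, 4]. Count = 3

Answer: 3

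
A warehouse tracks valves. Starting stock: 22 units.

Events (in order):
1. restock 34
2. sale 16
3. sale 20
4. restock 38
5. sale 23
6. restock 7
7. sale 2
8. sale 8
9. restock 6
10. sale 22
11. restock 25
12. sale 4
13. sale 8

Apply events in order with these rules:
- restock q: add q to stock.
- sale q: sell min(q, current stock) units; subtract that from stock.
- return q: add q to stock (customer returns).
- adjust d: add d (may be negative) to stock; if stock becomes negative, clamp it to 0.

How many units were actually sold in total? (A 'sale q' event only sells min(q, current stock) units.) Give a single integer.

Processing events:
Start: stock = 22
  Event 1 (restock 34): 22 + 34 = 56
  Event 2 (sale 16): sell min(16,56)=16. stock: 56 - 16 = 40. total_sold = 16
  Event 3 (sale 20): sell min(20,40)=20. stock: 40 - 20 = 20. total_sold = 36
  Event 4 (restock 38): 20 + 38 = 58
  Event 5 (sale 23): sell min(23,58)=23. stock: 58 - 23 = 35. total_sold = 59
  Event 6 (restock 7): 35 + 7 = 42
  Event 7 (sale 2): sell min(2,42)=2. stock: 42 - 2 = 40. total_sold = 61
  Event 8 (sale 8): sell min(8,40)=8. stock: 40 - 8 = 32. total_sold = 69
  Event 9 (restock 6): 32 + 6 = 38
  Event 10 (sale 22): sell min(22,38)=22. stock: 38 - 22 = 16. total_sold = 91
  Event 11 (restock 25): 16 + 25 = 41
  Event 12 (sale 4): sell min(4,41)=4. stock: 41 - 4 = 37. total_sold = 95
  Event 13 (sale 8): sell min(8,37)=8. stock: 37 - 8 = 29. total_sold = 103
Final: stock = 29, total_sold = 103

Answer: 103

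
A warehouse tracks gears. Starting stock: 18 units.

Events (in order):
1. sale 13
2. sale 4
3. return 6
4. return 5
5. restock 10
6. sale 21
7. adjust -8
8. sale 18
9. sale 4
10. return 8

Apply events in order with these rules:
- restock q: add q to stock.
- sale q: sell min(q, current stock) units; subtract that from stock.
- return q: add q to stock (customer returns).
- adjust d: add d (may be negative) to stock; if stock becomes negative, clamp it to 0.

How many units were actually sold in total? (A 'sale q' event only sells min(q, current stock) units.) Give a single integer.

Processing events:
Start: stock = 18
  Event 1 (sale 13): sell min(13,18)=13. stock: 18 - 13 = 5. total_sold = 13
  Event 2 (sale 4): sell min(4,5)=4. stock: 5 - 4 = 1. total_sold = 17
  Event 3 (return 6): 1 + 6 = 7
  Event 4 (return 5): 7 + 5 = 12
  Event 5 (restock 10): 12 + 10 = 22
  Event 6 (sale 21): sell min(21,22)=21. stock: 22 - 21 = 1. total_sold = 38
  Event 7 (adjust -8): 1 + -8 = 0 (clamped to 0)
  Event 8 (sale 18): sell min(18,0)=0. stock: 0 - 0 = 0. total_sold = 38
  Event 9 (sale 4): sell min(4,0)=0. stock: 0 - 0 = 0. total_sold = 38
  Event 10 (return 8): 0 + 8 = 8
Final: stock = 8, total_sold = 38

Answer: 38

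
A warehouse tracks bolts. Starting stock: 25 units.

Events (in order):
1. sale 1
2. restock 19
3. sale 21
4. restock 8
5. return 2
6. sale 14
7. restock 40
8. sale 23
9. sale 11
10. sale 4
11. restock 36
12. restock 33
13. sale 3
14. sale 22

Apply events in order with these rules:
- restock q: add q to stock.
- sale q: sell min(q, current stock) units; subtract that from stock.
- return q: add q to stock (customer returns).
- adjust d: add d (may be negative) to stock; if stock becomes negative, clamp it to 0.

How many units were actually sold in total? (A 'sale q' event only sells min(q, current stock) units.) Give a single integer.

Answer: 99

Derivation:
Processing events:
Start: stock = 25
  Event 1 (sale 1): sell min(1,25)=1. stock: 25 - 1 = 24. total_sold = 1
  Event 2 (restock 19): 24 + 19 = 43
  Event 3 (sale 21): sell min(21,43)=21. stock: 43 - 21 = 22. total_sold = 22
  Event 4 (restock 8): 22 + 8 = 30
  Event 5 (return 2): 30 + 2 = 32
  Event 6 (sale 14): sell min(14,32)=14. stock: 32 - 14 = 18. total_sold = 36
  Event 7 (restock 40): 18 + 40 = 58
  Event 8 (sale 23): sell min(23,58)=23. stock: 58 - 23 = 35. total_sold = 59
  Event 9 (sale 11): sell min(11,35)=11. stock: 35 - 11 = 24. total_sold = 70
  Event 10 (sale 4): sell min(4,24)=4. stock: 24 - 4 = 20. total_sold = 74
  Event 11 (restock 36): 20 + 36 = 56
  Event 12 (restock 33): 56 + 33 = 89
  Event 13 (sale 3): sell min(3,89)=3. stock: 89 - 3 = 86. total_sold = 77
  Event 14 (sale 22): sell min(22,86)=22. stock: 86 - 22 = 64. total_sold = 99
Final: stock = 64, total_sold = 99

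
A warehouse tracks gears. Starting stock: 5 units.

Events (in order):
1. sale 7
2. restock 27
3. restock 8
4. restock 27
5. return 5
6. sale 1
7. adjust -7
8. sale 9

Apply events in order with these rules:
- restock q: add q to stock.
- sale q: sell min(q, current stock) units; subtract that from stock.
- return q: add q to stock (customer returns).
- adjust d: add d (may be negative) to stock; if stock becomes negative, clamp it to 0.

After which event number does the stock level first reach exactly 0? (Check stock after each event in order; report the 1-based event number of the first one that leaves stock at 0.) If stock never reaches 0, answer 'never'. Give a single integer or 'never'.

Processing events:
Start: stock = 5
  Event 1 (sale 7): sell min(7,5)=5. stock: 5 - 5 = 0. total_sold = 5
  Event 2 (restock 27): 0 + 27 = 27
  Event 3 (restock 8): 27 + 8 = 35
  Event 4 (restock 27): 35 + 27 = 62
  Event 5 (return 5): 62 + 5 = 67
  Event 6 (sale 1): sell min(1,67)=1. stock: 67 - 1 = 66. total_sold = 6
  Event 7 (adjust -7): 66 + -7 = 59
  Event 8 (sale 9): sell min(9,59)=9. stock: 59 - 9 = 50. total_sold = 15
Final: stock = 50, total_sold = 15

First zero at event 1.

Answer: 1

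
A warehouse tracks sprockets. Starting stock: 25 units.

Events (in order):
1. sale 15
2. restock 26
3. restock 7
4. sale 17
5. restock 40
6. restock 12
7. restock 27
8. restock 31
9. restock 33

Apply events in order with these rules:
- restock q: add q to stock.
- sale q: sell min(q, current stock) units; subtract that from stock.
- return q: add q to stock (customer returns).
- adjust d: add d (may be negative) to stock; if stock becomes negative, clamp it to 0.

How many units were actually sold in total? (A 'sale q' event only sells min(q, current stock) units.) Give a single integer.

Processing events:
Start: stock = 25
  Event 1 (sale 15): sell min(15,25)=15. stock: 25 - 15 = 10. total_sold = 15
  Event 2 (restock 26): 10 + 26 = 36
  Event 3 (restock 7): 36 + 7 = 43
  Event 4 (sale 17): sell min(17,43)=17. stock: 43 - 17 = 26. total_sold = 32
  Event 5 (restock 40): 26 + 40 = 66
  Event 6 (restock 12): 66 + 12 = 78
  Event 7 (restock 27): 78 + 27 = 105
  Event 8 (restock 31): 105 + 31 = 136
  Event 9 (restock 33): 136 + 33 = 169
Final: stock = 169, total_sold = 32

Answer: 32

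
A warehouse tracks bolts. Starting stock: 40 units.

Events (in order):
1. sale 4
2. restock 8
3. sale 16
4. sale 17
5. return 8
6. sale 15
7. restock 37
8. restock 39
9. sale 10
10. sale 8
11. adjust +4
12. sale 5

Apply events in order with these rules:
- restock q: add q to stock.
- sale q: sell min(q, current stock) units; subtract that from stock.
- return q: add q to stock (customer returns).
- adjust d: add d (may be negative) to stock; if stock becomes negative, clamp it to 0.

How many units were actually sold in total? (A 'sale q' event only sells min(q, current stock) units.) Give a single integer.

Processing events:
Start: stock = 40
  Event 1 (sale 4): sell min(4,40)=4. stock: 40 - 4 = 36. total_sold = 4
  Event 2 (restock 8): 36 + 8 = 44
  Event 3 (sale 16): sell min(16,44)=16. stock: 44 - 16 = 28. total_sold = 20
  Event 4 (sale 17): sell min(17,28)=17. stock: 28 - 17 = 11. total_sold = 37
  Event 5 (return 8): 11 + 8 = 19
  Event 6 (sale 15): sell min(15,19)=15. stock: 19 - 15 = 4. total_sold = 52
  Event 7 (restock 37): 4 + 37 = 41
  Event 8 (restock 39): 41 + 39 = 80
  Event 9 (sale 10): sell min(10,80)=10. stock: 80 - 10 = 70. total_sold = 62
  Event 10 (sale 8): sell min(8,70)=8. stock: 70 - 8 = 62. total_sold = 70
  Event 11 (adjust +4): 62 + 4 = 66
  Event 12 (sale 5): sell min(5,66)=5. stock: 66 - 5 = 61. total_sold = 75
Final: stock = 61, total_sold = 75

Answer: 75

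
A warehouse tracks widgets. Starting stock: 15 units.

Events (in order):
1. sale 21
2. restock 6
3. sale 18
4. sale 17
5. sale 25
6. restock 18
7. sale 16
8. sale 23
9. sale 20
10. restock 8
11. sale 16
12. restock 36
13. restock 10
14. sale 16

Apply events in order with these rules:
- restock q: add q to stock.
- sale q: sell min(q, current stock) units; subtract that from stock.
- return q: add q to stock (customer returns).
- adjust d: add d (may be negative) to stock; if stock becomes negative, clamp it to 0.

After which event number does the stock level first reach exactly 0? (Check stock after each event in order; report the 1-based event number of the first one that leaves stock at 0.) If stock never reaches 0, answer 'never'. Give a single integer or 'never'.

Answer: 1

Derivation:
Processing events:
Start: stock = 15
  Event 1 (sale 21): sell min(21,15)=15. stock: 15 - 15 = 0. total_sold = 15
  Event 2 (restock 6): 0 + 6 = 6
  Event 3 (sale 18): sell min(18,6)=6. stock: 6 - 6 = 0. total_sold = 21
  Event 4 (sale 17): sell min(17,0)=0. stock: 0 - 0 = 0. total_sold = 21
  Event 5 (sale 25): sell min(25,0)=0. stock: 0 - 0 = 0. total_sold = 21
  Event 6 (restock 18): 0 + 18 = 18
  Event 7 (sale 16): sell min(16,18)=16. stock: 18 - 16 = 2. total_sold = 37
  Event 8 (sale 23): sell min(23,2)=2. stock: 2 - 2 = 0. total_sold = 39
  Event 9 (sale 20): sell min(20,0)=0. stock: 0 - 0 = 0. total_sold = 39
  Event 10 (restock 8): 0 + 8 = 8
  Event 11 (sale 16): sell min(16,8)=8. stock: 8 - 8 = 0. total_sold = 47
  Event 12 (restock 36): 0 + 36 = 36
  Event 13 (restock 10): 36 + 10 = 46
  Event 14 (sale 16): sell min(16,46)=16. stock: 46 - 16 = 30. total_sold = 63
Final: stock = 30, total_sold = 63

First zero at event 1.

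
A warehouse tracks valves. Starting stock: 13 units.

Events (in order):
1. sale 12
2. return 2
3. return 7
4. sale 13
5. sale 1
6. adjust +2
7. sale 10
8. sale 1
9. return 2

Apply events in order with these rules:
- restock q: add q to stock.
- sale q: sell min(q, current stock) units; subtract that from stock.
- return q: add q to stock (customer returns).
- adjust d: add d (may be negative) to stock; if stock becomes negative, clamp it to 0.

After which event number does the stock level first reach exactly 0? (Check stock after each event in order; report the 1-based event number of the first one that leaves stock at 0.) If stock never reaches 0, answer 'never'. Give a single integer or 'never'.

Answer: 4

Derivation:
Processing events:
Start: stock = 13
  Event 1 (sale 12): sell min(12,13)=12. stock: 13 - 12 = 1. total_sold = 12
  Event 2 (return 2): 1 + 2 = 3
  Event 3 (return 7): 3 + 7 = 10
  Event 4 (sale 13): sell min(13,10)=10. stock: 10 - 10 = 0. total_sold = 22
  Event 5 (sale 1): sell min(1,0)=0. stock: 0 - 0 = 0. total_sold = 22
  Event 6 (adjust +2): 0 + 2 = 2
  Event 7 (sale 10): sell min(10,2)=2. stock: 2 - 2 = 0. total_sold = 24
  Event 8 (sale 1): sell min(1,0)=0. stock: 0 - 0 = 0. total_sold = 24
  Event 9 (return 2): 0 + 2 = 2
Final: stock = 2, total_sold = 24

First zero at event 4.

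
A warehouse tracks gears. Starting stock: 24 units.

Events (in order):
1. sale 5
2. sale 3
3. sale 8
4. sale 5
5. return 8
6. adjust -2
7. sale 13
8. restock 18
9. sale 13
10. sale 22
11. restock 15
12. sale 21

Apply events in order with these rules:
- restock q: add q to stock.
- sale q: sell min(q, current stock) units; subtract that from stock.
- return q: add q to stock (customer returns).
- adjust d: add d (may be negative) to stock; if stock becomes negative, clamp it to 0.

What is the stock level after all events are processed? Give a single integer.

Answer: 0

Derivation:
Processing events:
Start: stock = 24
  Event 1 (sale 5): sell min(5,24)=5. stock: 24 - 5 = 19. total_sold = 5
  Event 2 (sale 3): sell min(3,19)=3. stock: 19 - 3 = 16. total_sold = 8
  Event 3 (sale 8): sell min(8,16)=8. stock: 16 - 8 = 8. total_sold = 16
  Event 4 (sale 5): sell min(5,8)=5. stock: 8 - 5 = 3. total_sold = 21
  Event 5 (return 8): 3 + 8 = 11
  Event 6 (adjust -2): 11 + -2 = 9
  Event 7 (sale 13): sell min(13,9)=9. stock: 9 - 9 = 0. total_sold = 30
  Event 8 (restock 18): 0 + 18 = 18
  Event 9 (sale 13): sell min(13,18)=13. stock: 18 - 13 = 5. total_sold = 43
  Event 10 (sale 22): sell min(22,5)=5. stock: 5 - 5 = 0. total_sold = 48
  Event 11 (restock 15): 0 + 15 = 15
  Event 12 (sale 21): sell min(21,15)=15. stock: 15 - 15 = 0. total_sold = 63
Final: stock = 0, total_sold = 63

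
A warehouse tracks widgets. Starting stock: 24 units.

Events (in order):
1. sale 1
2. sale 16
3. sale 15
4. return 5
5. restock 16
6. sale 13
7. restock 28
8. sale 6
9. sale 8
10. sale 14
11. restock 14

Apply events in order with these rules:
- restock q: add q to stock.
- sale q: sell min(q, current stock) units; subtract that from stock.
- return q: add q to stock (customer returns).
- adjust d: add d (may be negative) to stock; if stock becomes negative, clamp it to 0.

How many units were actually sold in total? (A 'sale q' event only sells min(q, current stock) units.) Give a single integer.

Processing events:
Start: stock = 24
  Event 1 (sale 1): sell min(1,24)=1. stock: 24 - 1 = 23. total_sold = 1
  Event 2 (sale 16): sell min(16,23)=16. stock: 23 - 16 = 7. total_sold = 17
  Event 3 (sale 15): sell min(15,7)=7. stock: 7 - 7 = 0. total_sold = 24
  Event 4 (return 5): 0 + 5 = 5
  Event 5 (restock 16): 5 + 16 = 21
  Event 6 (sale 13): sell min(13,21)=13. stock: 21 - 13 = 8. total_sold = 37
  Event 7 (restock 28): 8 + 28 = 36
  Event 8 (sale 6): sell min(6,36)=6. stock: 36 - 6 = 30. total_sold = 43
  Event 9 (sale 8): sell min(8,30)=8. stock: 30 - 8 = 22. total_sold = 51
  Event 10 (sale 14): sell min(14,22)=14. stock: 22 - 14 = 8. total_sold = 65
  Event 11 (restock 14): 8 + 14 = 22
Final: stock = 22, total_sold = 65

Answer: 65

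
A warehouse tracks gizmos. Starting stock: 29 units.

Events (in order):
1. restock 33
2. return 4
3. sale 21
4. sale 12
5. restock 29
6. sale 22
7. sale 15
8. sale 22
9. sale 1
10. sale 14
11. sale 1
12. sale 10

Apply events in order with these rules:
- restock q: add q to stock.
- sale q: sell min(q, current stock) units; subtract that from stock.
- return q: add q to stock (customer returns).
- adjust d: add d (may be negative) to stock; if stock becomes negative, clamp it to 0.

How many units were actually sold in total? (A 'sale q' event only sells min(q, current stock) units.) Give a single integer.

Processing events:
Start: stock = 29
  Event 1 (restock 33): 29 + 33 = 62
  Event 2 (return 4): 62 + 4 = 66
  Event 3 (sale 21): sell min(21,66)=21. stock: 66 - 21 = 45. total_sold = 21
  Event 4 (sale 12): sell min(12,45)=12. stock: 45 - 12 = 33. total_sold = 33
  Event 5 (restock 29): 33 + 29 = 62
  Event 6 (sale 22): sell min(22,62)=22. stock: 62 - 22 = 40. total_sold = 55
  Event 7 (sale 15): sell min(15,40)=15. stock: 40 - 15 = 25. total_sold = 70
  Event 8 (sale 22): sell min(22,25)=22. stock: 25 - 22 = 3. total_sold = 92
  Event 9 (sale 1): sell min(1,3)=1. stock: 3 - 1 = 2. total_sold = 93
  Event 10 (sale 14): sell min(14,2)=2. stock: 2 - 2 = 0. total_sold = 95
  Event 11 (sale 1): sell min(1,0)=0. stock: 0 - 0 = 0. total_sold = 95
  Event 12 (sale 10): sell min(10,0)=0. stock: 0 - 0 = 0. total_sold = 95
Final: stock = 0, total_sold = 95

Answer: 95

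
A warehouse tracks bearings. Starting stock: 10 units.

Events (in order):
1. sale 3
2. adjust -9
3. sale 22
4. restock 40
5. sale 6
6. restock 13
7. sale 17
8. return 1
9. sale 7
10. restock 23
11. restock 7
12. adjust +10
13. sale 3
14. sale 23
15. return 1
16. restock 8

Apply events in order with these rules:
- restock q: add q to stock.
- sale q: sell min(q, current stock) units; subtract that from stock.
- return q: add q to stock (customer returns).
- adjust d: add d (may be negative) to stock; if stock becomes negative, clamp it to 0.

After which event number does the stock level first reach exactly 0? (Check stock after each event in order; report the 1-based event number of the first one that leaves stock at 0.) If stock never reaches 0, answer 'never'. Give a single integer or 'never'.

Processing events:
Start: stock = 10
  Event 1 (sale 3): sell min(3,10)=3. stock: 10 - 3 = 7. total_sold = 3
  Event 2 (adjust -9): 7 + -9 = 0 (clamped to 0)
  Event 3 (sale 22): sell min(22,0)=0. stock: 0 - 0 = 0. total_sold = 3
  Event 4 (restock 40): 0 + 40 = 40
  Event 5 (sale 6): sell min(6,40)=6. stock: 40 - 6 = 34. total_sold = 9
  Event 6 (restock 13): 34 + 13 = 47
  Event 7 (sale 17): sell min(17,47)=17. stock: 47 - 17 = 30. total_sold = 26
  Event 8 (return 1): 30 + 1 = 31
  Event 9 (sale 7): sell min(7,31)=7. stock: 31 - 7 = 24. total_sold = 33
  Event 10 (restock 23): 24 + 23 = 47
  Event 11 (restock 7): 47 + 7 = 54
  Event 12 (adjust +10): 54 + 10 = 64
  Event 13 (sale 3): sell min(3,64)=3. stock: 64 - 3 = 61. total_sold = 36
  Event 14 (sale 23): sell min(23,61)=23. stock: 61 - 23 = 38. total_sold = 59
  Event 15 (return 1): 38 + 1 = 39
  Event 16 (restock 8): 39 + 8 = 47
Final: stock = 47, total_sold = 59

First zero at event 2.

Answer: 2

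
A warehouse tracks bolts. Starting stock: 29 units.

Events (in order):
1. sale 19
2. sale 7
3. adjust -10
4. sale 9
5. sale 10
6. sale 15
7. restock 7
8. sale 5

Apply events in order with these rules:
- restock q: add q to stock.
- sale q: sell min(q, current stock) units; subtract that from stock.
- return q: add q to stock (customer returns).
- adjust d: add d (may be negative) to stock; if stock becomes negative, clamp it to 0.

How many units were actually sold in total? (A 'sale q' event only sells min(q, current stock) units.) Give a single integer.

Processing events:
Start: stock = 29
  Event 1 (sale 19): sell min(19,29)=19. stock: 29 - 19 = 10. total_sold = 19
  Event 2 (sale 7): sell min(7,10)=7. stock: 10 - 7 = 3. total_sold = 26
  Event 3 (adjust -10): 3 + -10 = 0 (clamped to 0)
  Event 4 (sale 9): sell min(9,0)=0. stock: 0 - 0 = 0. total_sold = 26
  Event 5 (sale 10): sell min(10,0)=0. stock: 0 - 0 = 0. total_sold = 26
  Event 6 (sale 15): sell min(15,0)=0. stock: 0 - 0 = 0. total_sold = 26
  Event 7 (restock 7): 0 + 7 = 7
  Event 8 (sale 5): sell min(5,7)=5. stock: 7 - 5 = 2. total_sold = 31
Final: stock = 2, total_sold = 31

Answer: 31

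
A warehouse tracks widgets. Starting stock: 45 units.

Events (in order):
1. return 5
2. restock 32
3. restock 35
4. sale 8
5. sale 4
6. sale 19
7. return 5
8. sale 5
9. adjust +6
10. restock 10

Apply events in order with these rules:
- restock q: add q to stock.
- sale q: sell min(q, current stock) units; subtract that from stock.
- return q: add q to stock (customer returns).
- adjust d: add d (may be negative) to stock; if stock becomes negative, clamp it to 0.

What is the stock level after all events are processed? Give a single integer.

Answer: 102

Derivation:
Processing events:
Start: stock = 45
  Event 1 (return 5): 45 + 5 = 50
  Event 2 (restock 32): 50 + 32 = 82
  Event 3 (restock 35): 82 + 35 = 117
  Event 4 (sale 8): sell min(8,117)=8. stock: 117 - 8 = 109. total_sold = 8
  Event 5 (sale 4): sell min(4,109)=4. stock: 109 - 4 = 105. total_sold = 12
  Event 6 (sale 19): sell min(19,105)=19. stock: 105 - 19 = 86. total_sold = 31
  Event 7 (return 5): 86 + 5 = 91
  Event 8 (sale 5): sell min(5,91)=5. stock: 91 - 5 = 86. total_sold = 36
  Event 9 (adjust +6): 86 + 6 = 92
  Event 10 (restock 10): 92 + 10 = 102
Final: stock = 102, total_sold = 36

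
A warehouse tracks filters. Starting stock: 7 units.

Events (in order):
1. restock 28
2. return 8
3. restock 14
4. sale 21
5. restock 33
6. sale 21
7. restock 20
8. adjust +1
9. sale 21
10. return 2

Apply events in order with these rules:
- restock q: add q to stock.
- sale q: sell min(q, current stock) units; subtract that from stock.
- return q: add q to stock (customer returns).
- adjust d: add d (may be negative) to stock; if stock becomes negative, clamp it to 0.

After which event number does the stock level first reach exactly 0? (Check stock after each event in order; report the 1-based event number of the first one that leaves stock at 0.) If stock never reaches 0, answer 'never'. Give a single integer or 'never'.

Processing events:
Start: stock = 7
  Event 1 (restock 28): 7 + 28 = 35
  Event 2 (return 8): 35 + 8 = 43
  Event 3 (restock 14): 43 + 14 = 57
  Event 4 (sale 21): sell min(21,57)=21. stock: 57 - 21 = 36. total_sold = 21
  Event 5 (restock 33): 36 + 33 = 69
  Event 6 (sale 21): sell min(21,69)=21. stock: 69 - 21 = 48. total_sold = 42
  Event 7 (restock 20): 48 + 20 = 68
  Event 8 (adjust +1): 68 + 1 = 69
  Event 9 (sale 21): sell min(21,69)=21. stock: 69 - 21 = 48. total_sold = 63
  Event 10 (return 2): 48 + 2 = 50
Final: stock = 50, total_sold = 63

Stock never reaches 0.

Answer: never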